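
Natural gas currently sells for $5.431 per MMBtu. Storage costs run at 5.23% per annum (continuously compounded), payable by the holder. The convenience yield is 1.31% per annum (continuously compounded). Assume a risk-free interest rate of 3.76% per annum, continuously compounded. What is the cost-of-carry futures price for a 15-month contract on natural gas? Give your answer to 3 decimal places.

Net carry = r + u − y = 0.0376 + 0.0523 − 0.0131 = 0.0768
F = S·e^((r+u−y)T) = 5.431 · e^(0.0768 × 15/12) = 5.431 · e^0.096000
= 5.431 × 1.100759 = $5.978 per MMBtu

$5.978 per MMBtu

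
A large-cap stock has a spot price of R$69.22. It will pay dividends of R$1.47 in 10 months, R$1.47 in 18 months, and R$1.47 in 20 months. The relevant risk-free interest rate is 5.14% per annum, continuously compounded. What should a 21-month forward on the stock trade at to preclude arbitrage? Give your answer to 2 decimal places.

R$71.23

PV(dividends) I = 1.47·e^(−0.0514·10/12) + 1.47·e^(−0.0514·18/12) + 1.47·e^(−0.0514·20/12)
I = 1.4084 + 1.3609 + 1.3493 = 4.1186
F = (S − I)·e^(rT) = (69.22 − 4.1186) · e^(0.0514·21/12)
= 65.1014 · e^0.089950 = 65.1014 × 1.094120 = R$71.23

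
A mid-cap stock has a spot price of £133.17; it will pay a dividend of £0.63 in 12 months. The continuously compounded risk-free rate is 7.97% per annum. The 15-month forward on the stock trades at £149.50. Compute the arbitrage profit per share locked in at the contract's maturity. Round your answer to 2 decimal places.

PV(dividends) I = 0.63·e^(−0.0797·12/12) = 0.5817
Fair forward F* = (S − I)·e^(rT) = (133.17 − 0.5817)·e^0.099625 = 132.5883 × 1.104757 = 146.4779
Market £149.50 > fair 146.4779: forward overpriced → cash-and-carry (borrow at r, buy the stock and collect the dividends, short the forward).
Profit at T = |F_mkt − F*| = |149.50 − 146.4779| = £3.02 per share

£3.02 per share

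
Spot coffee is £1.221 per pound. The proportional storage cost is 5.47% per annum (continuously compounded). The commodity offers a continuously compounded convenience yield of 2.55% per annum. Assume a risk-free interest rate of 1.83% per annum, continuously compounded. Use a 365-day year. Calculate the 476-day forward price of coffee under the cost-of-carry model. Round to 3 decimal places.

£1.299 per pound

Net carry = r + u − y = 0.0183 + 0.0547 − 0.0255 = 0.0475
F = S·e^((r+u−y)T) = 1.221 · e^(0.0475 × 476/365) = 1.221 · e^0.061945
= 1.221 × 1.063904 = £1.299 per pound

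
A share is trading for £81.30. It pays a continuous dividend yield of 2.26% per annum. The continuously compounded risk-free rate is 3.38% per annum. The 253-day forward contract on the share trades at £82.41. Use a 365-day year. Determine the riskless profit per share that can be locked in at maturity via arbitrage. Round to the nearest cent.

Fair forward: F* = S·e^(carry·T), with carry = (r − q) = 0.0338 − 0.0226 = 0.0112
F* = 81.30 · e^(0.0112 × 253/365) = 81.30 · e^0.007763 = 81.30 × 1.007793 = £81.9336
Market £82.41 > fair £81.9336: forward overpriced → cash-and-carry (buy spot, short the forward).
At maturity, profit = |F_mkt − F*| = |82.41 − 81.9336| = £0.48 per share

£0.48 per share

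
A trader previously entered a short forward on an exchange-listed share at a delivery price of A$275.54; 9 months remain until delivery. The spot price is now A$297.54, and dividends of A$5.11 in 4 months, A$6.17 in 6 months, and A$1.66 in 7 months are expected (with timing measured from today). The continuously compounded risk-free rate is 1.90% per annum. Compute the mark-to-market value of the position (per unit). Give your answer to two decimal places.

PV(remaining dividends) I = 5.11·e^(−0.0190·4/12) + 6.17·e^(−0.0190·6/12) + 1.66·e^(−0.0190·7/12) = 12.8311
Current forward F = (S − I)·e^(rT) = (297.54 − 12.8311)·e^(0.0190·9/12) = 284.7089 × 1.014352 = 288.7950
Value (long) = (F − K)·e^(−rT) = (288.7950 − 275.54) × 0.985851 = 13.0675
Short position value = −(long value) = -A$13.07

-A$13.07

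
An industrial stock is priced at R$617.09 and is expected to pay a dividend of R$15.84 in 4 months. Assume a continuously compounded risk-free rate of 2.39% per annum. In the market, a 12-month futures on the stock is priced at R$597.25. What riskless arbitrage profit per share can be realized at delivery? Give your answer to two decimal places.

R$18.67 per share

PV(dividends) I = 15.84·e^(−0.0239·4/12) = 15.7143
Fair futures F* = (S − I)·e^(rT) = (617.09 − 15.7143)·e^0.023900 = 601.3757 × 1.024188 = 615.9218
Market R$597.25 < fair 615.9218: forward underpriced → reverse cash-and-carry (short the stock, invest proceeds at r, pay the dividends, go long the forward).
Profit at T = |F_mkt − F*| = |597.25 − 615.9218| = R$18.67 per share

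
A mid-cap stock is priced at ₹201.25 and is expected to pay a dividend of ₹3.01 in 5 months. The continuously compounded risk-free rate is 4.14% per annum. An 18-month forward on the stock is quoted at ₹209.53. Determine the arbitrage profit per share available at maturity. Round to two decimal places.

PV(dividends) I = 3.01·e^(−0.0414·5/12) = 2.9585
Fair forward F* = (S − I)·e^(rT) = (201.25 − 2.9585)·e^0.062100 = 198.2915 × 1.064069 = 210.9958
Market ₹209.53 < fair 210.9958: forward underpriced → reverse cash-and-carry (short the stock, invest proceeds at r, pay the dividends, go long the forward).
Profit at T = |F_mkt − F*| = |209.53 − 210.9958| = ₹1.47 per share

₹1.47 per share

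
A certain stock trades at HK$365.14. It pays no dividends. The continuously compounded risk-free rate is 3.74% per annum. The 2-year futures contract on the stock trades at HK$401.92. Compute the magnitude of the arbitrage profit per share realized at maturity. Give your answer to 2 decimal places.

Fair futures: F* = S·e^(carry·T), with carry = r = 0.0374
F* = 365.14 · e^(0.0374 × 2) = 365.14 · e^0.074800 = 365.14 × 1.077669 = HK$393.5001
Market HK$401.92 > fair HK$393.5001: forward overpriced → cash-and-carry (buy spot, short the forward).
At maturity, profit = |F_mkt − F*| = |401.92 − 393.5001| = HK$8.42 per share

HK$8.42 per share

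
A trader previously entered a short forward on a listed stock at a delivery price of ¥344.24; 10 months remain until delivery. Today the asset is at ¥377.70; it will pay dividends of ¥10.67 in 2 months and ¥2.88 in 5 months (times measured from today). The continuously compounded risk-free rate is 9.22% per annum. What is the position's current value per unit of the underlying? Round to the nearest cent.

PV(remaining dividends) I = 10.67·e^(−0.0922·2/12) + 2.88·e^(−0.0922·5/12) = 13.2787
Current forward F = (S − I)·e^(rT) = (377.70 − 13.2787)·e^(0.0922·10/12) = 364.4213 × 1.079862 = 393.5247
Value (long) = (F − K)·e^(−rT) = (393.5247 − 344.24) × 0.926044 = 45.6398
Short position value = −(long value) = -¥45.64

-¥45.64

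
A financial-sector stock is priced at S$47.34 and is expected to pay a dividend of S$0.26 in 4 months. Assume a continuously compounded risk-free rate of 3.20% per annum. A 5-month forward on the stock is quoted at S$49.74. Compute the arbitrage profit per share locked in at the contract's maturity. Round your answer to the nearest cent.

S$2.03 per share

PV(dividends) I = 0.26·e^(−0.0320·4/12) = 0.2572
Fair forward F* = (S − I)·e^(rT) = (47.34 − 0.2572)·e^0.013333 = 47.0828 × 1.013422 = 47.7147
Market S$49.74 > fair 47.7147: forward overpriced → cash-and-carry (borrow at r, buy the stock and collect the dividends, short the forward).
Profit at T = |F_mkt − F*| = |49.74 − 47.7147| = S$2.03 per share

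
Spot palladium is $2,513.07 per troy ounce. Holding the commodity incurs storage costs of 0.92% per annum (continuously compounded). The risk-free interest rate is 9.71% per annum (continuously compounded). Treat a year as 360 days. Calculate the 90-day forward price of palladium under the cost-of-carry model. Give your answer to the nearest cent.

Net carry = r + u − y = 0.0971 + 0.0092 − 0.0000 = 0.1063
F = S·e^((r+u−y)T) = 2513.07 · e^(0.1063 × 90/360) = 2513.07 · e^0.02657500
= 2513.07 × 1.02693126 = $2,580.75 per troy ounce

$2,580.75 per troy ounce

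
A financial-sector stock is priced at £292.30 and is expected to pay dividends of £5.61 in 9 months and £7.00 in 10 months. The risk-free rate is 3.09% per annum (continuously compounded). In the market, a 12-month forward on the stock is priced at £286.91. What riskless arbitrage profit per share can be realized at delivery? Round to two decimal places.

PV(dividends) I = 5.61·e^(−0.0309·9/12) + 7.00·e^(−0.0309·10/12) = 12.3035
Fair forward F* = (S − I)·e^(rT) = (292.30 − 12.3035)·e^0.030900 = 279.9965 × 1.031382 = 288.7834
Market £286.91 < fair 288.7834: forward underpriced → reverse cash-and-carry (short the stock, invest proceeds at r, pay the dividends, go long the forward).
Profit at T = |F_mkt − F*| = |286.91 − 288.7834| = £1.87 per share

£1.87 per share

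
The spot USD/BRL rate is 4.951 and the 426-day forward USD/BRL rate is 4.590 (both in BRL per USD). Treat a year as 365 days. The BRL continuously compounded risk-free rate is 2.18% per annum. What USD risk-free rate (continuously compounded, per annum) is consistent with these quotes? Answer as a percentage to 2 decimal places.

8.67%

F = S·e^((r_BRL − r_USD)T) ⇒ r_USD = r_BRL − ln(F/S)/T
ln(4.590/4.951) = -0.075710; /(426/365) = -0.064869
r_USD = 0.0218 + 0.064869 = 0.086669
r_USD = 8.67%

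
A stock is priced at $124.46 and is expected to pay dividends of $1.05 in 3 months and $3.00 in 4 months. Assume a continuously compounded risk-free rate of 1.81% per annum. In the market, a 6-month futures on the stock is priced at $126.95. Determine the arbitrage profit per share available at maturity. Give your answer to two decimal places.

PV(dividends) I = 1.05·e^(−0.0181·3/12) + 3.00·e^(−0.0181·4/12) = 4.0272
Fair futures F* = (S − I)·e^(rT) = (124.46 − 4.0272)·e^0.009050 = 120.4328 × 1.009091 = 121.5277
Market $126.95 > fair 121.5277: forward overpriced → cash-and-carry (borrow at r, buy the stock and collect the dividends, short the forward).
Profit at T = |F_mkt − F*| = |126.95 − 121.5277| = $5.42 per share

$5.42 per share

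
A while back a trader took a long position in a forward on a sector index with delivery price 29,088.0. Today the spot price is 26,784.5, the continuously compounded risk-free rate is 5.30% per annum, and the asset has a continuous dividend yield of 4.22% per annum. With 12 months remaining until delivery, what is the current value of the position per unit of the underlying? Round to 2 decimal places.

-1908.77

Current fair forward for the remaining 12 months: F = S·e^((r − q)·T), (r − q) = 0.0530 − 0.0422 = 0.0108
F = 26784.5 · e^(0.0108 × 12/12) = 26784.5 × 1.01085853 = 27075.3403
Value of long forward = (F − K)·e^(−rT) = (27075.3403 − 29088.0) · e^(−0.0530·12/12)
= -2012.6597 × 0.94838001 = -1908.77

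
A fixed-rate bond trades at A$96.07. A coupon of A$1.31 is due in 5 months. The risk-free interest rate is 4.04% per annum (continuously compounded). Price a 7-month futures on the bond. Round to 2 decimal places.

A$97.04

PV(coupons) I = 1.31·e^(−0.0404·5/12)
I = 1.2881
F = (S − I)·e^(rT) = (96.07 − 1.2881) · e^(0.0404·7/12)
= 94.7819 · e^0.023567 = 94.7819 × 1.023847 = A$97.04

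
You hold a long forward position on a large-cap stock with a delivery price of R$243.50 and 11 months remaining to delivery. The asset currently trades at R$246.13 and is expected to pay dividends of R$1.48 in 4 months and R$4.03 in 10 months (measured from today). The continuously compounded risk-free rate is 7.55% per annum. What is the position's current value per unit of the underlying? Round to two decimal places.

PV(remaining dividends) I = 1.48·e^(−0.0755·4/12) + 4.03·e^(−0.0755·10/12) = 5.2275
Current forward F = (S − I)·e^(rT) = (246.13 − 5.2275)·e^(0.0755·11/12) = 240.9025 × 1.071659 = 258.1653
Value (long) = (F − K)·e^(−rT) = (258.1653 − 243.50) × 0.933132 = 13.6847
Value = R$13.68

R$13.68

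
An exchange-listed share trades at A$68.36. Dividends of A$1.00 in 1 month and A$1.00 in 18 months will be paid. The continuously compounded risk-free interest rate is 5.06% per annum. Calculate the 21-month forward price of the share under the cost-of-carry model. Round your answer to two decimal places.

A$72.59

PV(dividends) I = 1.00·e^(−0.0506·1/12) + 1.00·e^(−0.0506·18/12)
I = 0.9958 + 0.9269 = 1.9227
F = (S − I)·e^(rT) = (68.36 − 1.9227) · e^(0.0506·21/12)
= 66.4373 · e^0.088550 = 66.4373 × 1.092589 = A$72.59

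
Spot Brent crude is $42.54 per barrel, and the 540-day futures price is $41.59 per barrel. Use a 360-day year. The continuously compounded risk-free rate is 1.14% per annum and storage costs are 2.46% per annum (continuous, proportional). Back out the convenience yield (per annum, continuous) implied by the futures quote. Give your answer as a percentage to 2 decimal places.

F = S·e^((r+u−y)T) ⇒ (r+u−y) = ln(F/S)/T
ln(41.59/42.54) = -0.022585; /T ⇒ -0.015057
y = r + u − ln(F/S)/T = 0.0114 + 0.0246 + 0.015057 = 0.051057
y = 5.11%

5.11%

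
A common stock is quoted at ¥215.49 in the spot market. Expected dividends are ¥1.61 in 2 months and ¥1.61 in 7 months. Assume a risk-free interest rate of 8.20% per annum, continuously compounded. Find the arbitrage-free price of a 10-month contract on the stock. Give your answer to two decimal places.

PV(dividends) I = 1.61·e^(−0.0820·2/12) + 1.61·e^(−0.0820·7/12)
I = 1.5881 + 1.5348 = 3.1229
F = (S − I)·e^(rT) = (215.49 − 3.1229) · e^(0.0820·10/12)
= 212.3671 · e^0.068333 = 212.3671 × 1.070722 = ¥227.39

¥227.39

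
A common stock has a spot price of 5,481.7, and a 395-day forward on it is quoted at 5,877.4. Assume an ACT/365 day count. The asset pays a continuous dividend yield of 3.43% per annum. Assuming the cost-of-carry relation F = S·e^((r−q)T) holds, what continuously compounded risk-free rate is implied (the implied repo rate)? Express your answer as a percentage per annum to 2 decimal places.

9.87%

From F = S·e^((r−q)T): (r − q) = ln(F/S)/T
ln(5877.4/5481.7) = ln(1.072186) = 0.069700
(r − q) = 0.069700 / (395/365) = 0.064406
r = ln(F/S)/T + q = 0.064406 + 0.0343 = 0.098706
r = 9.87%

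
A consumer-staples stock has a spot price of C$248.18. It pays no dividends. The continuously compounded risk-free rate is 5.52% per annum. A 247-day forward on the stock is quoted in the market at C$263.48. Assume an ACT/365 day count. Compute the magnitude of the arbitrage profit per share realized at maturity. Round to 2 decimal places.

C$5.85 per share

Fair forward: F* = S·e^(carry·T), with carry = r = 0.0552
F* = 248.18 · e^(0.0552 × 247/365) = 248.18 · e^0.037355 = 248.18 × 1.038061 = C$257.6260
Market C$263.48 > fair C$257.6260: forward overpriced → cash-and-carry (buy spot, short the forward).
At maturity, profit = |F_mkt − F*| = |263.48 − 257.6260| = C$5.85 per share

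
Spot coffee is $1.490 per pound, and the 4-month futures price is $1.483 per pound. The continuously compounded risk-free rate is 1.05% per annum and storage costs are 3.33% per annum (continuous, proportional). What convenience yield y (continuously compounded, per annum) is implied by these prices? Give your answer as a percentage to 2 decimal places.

5.79%

F = S·e^((r+u−y)T) ⇒ (r+u−y) = ln(F/S)/T
ln(1.483/1.490) = -0.004709; /T ⇒ -0.014127
y = r + u − ln(F/S)/T = 0.0105 + 0.0333 + 0.014127 = 0.057927
y = 5.79%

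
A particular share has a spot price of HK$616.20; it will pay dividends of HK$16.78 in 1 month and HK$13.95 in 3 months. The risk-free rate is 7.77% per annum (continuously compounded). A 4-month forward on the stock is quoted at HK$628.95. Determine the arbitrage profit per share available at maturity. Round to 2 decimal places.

PV(dividends) I = 16.78·e^(−0.0777·1/12) + 13.95·e^(−0.0777·3/12) = 30.3533
Fair forward F* = (S − I)·e^(rT) = (616.20 − 30.3533)·e^0.025900 = 585.8467 × 1.026238 = 601.2181
Market HK$628.95 > fair 601.2181: forward overpriced → cash-and-carry (borrow at r, buy the stock and collect the dividends, short the forward).
Profit at T = |F_mkt − F*| = |628.95 − 601.2181| = HK$27.73 per share

HK$27.73 per share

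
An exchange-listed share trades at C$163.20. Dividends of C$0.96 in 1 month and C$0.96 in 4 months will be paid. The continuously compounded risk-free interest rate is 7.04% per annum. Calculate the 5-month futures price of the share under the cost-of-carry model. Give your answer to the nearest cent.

C$166.11

PV(dividends) I = 0.96·e^(−0.0704·1/12) + 0.96·e^(−0.0704·4/12)
I = 0.9544 + 0.9377 = 1.8921
F = (S − I)·e^(rT) = (163.20 − 1.8921) · e^(0.0704·5/12)
= 161.3079 · e^0.029333 = 161.3079 × 1.029767 = C$166.11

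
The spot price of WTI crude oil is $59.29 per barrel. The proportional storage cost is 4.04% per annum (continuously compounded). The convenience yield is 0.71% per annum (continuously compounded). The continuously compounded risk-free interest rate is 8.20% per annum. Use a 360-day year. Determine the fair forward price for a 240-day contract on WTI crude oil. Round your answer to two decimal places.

$64.03 per barrel

Net carry = r + u − y = 0.0820 + 0.0404 − 0.0071 = 0.1153
F = S·e^((r+u−y)T) = 59.29 · e^(0.1153 × 240/360) = 59.29 · e^0.076867
= 59.29 × 1.079898 = $64.03 per barrel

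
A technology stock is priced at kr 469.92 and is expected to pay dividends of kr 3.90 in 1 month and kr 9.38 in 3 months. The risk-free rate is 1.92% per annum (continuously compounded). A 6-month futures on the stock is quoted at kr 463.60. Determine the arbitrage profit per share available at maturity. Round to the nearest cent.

kr 2.50 per share

PV(dividends) I = 3.90·e^(−0.0192·1/12) + 9.38·e^(−0.0192·3/12) = 13.2288
Fair futures F* = (S − I)·e^(rT) = (469.92 − 13.2288)·e^0.009600 = 456.6912 × 1.009646 = 461.0964
Market kr 463.60 > fair 461.0964: forward overpriced → cash-and-carry (borrow at r, buy the stock and collect the dividends, short the forward).
Profit at T = |F_mkt − F*| = |463.60 − 461.0964| = kr 2.50 per share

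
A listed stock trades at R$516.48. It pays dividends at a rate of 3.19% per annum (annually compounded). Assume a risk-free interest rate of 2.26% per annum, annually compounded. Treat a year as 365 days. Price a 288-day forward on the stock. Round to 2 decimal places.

R$512.80

F = S · (1+r)^T / (1+q)^T
= 516.48 × 1.017790 / 1.025087 = 516.48 × 0.992882
F = R$512.80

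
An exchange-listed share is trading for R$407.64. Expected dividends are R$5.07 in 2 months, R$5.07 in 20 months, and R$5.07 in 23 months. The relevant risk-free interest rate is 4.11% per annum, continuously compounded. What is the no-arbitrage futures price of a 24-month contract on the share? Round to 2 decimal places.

R$426.87

PV(dividends) I = 5.07·e^(−0.0411·2/12) + 5.07·e^(−0.0411·20/12) + 5.07·e^(−0.0411·23/12)
I = 5.0354 + 4.7343 + 4.6859 = 14.4556
F = (S − I)·e^(rT) = (407.64 − 14.4556) · e^(0.0411·24/12)
= 393.1844 · e^0.082200 = 393.1844 × 1.085673 = R$426.87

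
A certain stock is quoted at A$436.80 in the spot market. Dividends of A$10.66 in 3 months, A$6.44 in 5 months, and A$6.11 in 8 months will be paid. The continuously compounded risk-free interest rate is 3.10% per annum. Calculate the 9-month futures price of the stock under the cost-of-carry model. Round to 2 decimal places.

PV(dividends) I = 10.66·e^(−0.0310·3/12) + 6.44·e^(−0.0310·5/12) + 6.11·e^(−0.0310·8/12)
I = 10.5777 + 6.3574 + 5.9850 = 22.9201
F = (S − I)·e^(rT) = (436.80 − 22.9201) · e^(0.0310·9/12)
= 413.8799 · e^0.023250 = 413.8799 × 1.023522 = A$423.62

A$423.62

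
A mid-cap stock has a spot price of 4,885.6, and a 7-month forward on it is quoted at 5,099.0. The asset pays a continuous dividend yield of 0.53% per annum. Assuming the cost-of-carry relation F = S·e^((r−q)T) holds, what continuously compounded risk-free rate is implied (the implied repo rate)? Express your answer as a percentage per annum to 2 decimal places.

7.86%

From F = S·e^((r−q)T): (r − q) = ln(F/S)/T
ln(5099.0/4885.6) = ln(1.043679) = 0.042752
(r − q) = 0.042752 / (7/12) = 0.073289
r = ln(F/S)/T + q = 0.073289 + 0.0053 = 0.078589
r = 7.86%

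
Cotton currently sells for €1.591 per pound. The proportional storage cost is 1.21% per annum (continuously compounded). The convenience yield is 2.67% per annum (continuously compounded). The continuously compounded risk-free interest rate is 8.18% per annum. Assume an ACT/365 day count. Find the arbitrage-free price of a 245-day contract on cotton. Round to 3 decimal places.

Net carry = r + u − y = 0.0818 + 0.0121 − 0.0267 = 0.0672
F = S·e^((r+u−y)T) = 1.591 · e^(0.0672 × 245/365) = 1.591 · e^0.045107
= 1.591 × 1.046140 = €1.664 per pound

€1.664 per pound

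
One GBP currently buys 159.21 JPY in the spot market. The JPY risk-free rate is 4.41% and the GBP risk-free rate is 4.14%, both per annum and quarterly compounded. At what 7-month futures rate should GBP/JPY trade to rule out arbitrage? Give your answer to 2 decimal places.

By covered interest parity, F = S · (1+r_JPY/4)^(4T) / (1+r_GBP/4)^(4T)
= 159.21 × 1.025914 / 1.024317 = 159.21 × 1.001559
F = 159.46 JPY per GBP

159.46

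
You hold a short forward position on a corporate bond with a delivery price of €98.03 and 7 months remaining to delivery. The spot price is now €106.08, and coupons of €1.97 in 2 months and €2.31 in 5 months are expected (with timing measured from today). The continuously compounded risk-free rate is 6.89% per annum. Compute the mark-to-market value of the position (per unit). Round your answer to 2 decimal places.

PV(remaining coupons) I = 1.97·e^(−0.0689·2/12) + 2.31·e^(−0.0689·5/12) = 4.1921
Current forward F = (S − I)·e^(rT) = (106.08 − 4.1921)·e^(0.0689·7/12) = 101.8879 × 1.041010 = 106.0663
Value (long) = (F − K)·e^(−rT) = (106.0663 − 98.03) × 0.960605 = 7.7197
Short position value = −(long value) = -€7.72

-€7.72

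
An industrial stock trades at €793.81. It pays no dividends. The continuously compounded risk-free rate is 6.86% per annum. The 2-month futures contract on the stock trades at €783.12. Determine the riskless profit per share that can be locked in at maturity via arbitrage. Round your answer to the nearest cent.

Fair futures: F* = S·e^(carry·T), with carry = r = 0.0686
F* = 793.81 · e^(0.0686 × 2/12) = 793.81 · e^0.011433 = 793.81 × 1.011499 = €802.9380
Market €783.12 < fair €802.9380: forward underpriced → reverse cash-and-carry (short spot, go long the forward).
At maturity, profit = |F_mkt − F*| = |783.12 − 802.9380| = €19.82 per share

€19.82 per share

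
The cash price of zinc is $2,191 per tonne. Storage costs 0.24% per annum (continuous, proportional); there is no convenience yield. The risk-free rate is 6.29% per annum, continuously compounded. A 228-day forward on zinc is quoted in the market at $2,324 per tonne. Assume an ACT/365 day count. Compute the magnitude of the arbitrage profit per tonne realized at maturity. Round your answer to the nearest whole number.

$42 per tonne

Fair forward: F* = S·e^(carry·T), with carry = (r + u) = 0.0629 + 0.0024 = 0.0653
F* = 2191 · e^(0.0653 × 228/365) = 2191 · e^0.040790 = 2191 × 1.041633 = $2282.2179
Market $2324 > fair $2282.2179: forward overpriced → cash-and-carry (buy spot, short the forward).
At maturity, profit = |F_mkt − F*| = |2324 − 2282.2179| = $42 per tonne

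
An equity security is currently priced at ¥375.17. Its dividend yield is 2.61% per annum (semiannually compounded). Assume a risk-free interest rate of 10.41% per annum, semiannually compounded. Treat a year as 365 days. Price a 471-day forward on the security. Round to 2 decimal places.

F = S · (1+r/2)^(2T) / (1+q/2)^(2T)
= 375.17 × 1.139914 / 1.034028 = 375.17 × 1.102401
F = ¥413.59

¥413.59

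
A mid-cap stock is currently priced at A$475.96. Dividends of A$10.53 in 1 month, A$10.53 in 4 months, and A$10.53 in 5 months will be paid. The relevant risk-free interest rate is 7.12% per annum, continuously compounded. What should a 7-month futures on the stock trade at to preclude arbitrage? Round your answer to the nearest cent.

A$463.86

PV(dividends) I = 10.53·e^(−0.0712·1/12) + 10.53·e^(−0.0712·4/12) + 10.53·e^(−0.0712·5/12)
I = 10.4677 + 10.2830 + 10.2222 = 30.9729
F = (S − I)·e^(rT) = (475.96 − 30.9729) · e^(0.0712·7/12)
= 444.9871 · e^0.041533 = 444.9871 × 1.042408 = A$463.86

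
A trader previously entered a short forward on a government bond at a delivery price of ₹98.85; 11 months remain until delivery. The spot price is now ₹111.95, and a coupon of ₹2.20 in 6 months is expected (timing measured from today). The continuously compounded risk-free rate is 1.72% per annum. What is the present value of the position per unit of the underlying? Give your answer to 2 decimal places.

PV(remaining coupons) I = 2.20·e^(−0.0172·6/12) = 2.1812
Current forward F = (S − I)·e^(rT) = (111.95 − 2.1812)·e^(0.0172·11/12) = 109.7688 × 1.015892 = 111.5132
Value (long) = (F − K)·e^(−rT) = (111.5132 − 98.85) × 0.984357 = 12.4651
Short position value = −(long value) = -₹12.47

-₹12.47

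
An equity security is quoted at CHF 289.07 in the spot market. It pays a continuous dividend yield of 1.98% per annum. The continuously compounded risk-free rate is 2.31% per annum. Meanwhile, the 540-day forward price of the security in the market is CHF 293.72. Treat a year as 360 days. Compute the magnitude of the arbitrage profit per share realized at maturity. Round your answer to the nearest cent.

Fair forward: F* = S·e^(carry·T), with carry = (r − q) = 0.0231 − 0.0198 = 0.0033
F* = 289.07 · e^(0.0033 × 540/360) = 289.07 · e^0.004950 = 289.07 × 1.004962 = CHF 290.5044
Market CHF 293.72 > fair CHF 290.5044: forward overpriced → cash-and-carry (buy spot, short the forward).
At maturity, profit = |F_mkt − F*| = |293.72 − 290.5044| = CHF 3.22 per share

CHF 3.22 per share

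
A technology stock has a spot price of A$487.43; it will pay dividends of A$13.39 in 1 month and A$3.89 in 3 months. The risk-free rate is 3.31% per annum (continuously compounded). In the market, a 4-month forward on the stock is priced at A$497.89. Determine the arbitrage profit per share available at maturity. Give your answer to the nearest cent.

A$22.45 per share

PV(dividends) I = 13.39·e^(−0.0331·1/12) + 3.89·e^(−0.0331·3/12) = 17.2111
Fair forward F* = (S − I)·e^(rT) = (487.43 − 17.2111)·e^0.011033 = 470.2189 × 1.011094 = 475.4355
Market A$497.89 > fair 475.4355: forward overpriced → cash-and-carry (borrow at r, buy the stock and collect the dividends, short the forward).
Profit at T = |F_mkt − F*| = |497.89 − 475.4355| = A$22.45 per share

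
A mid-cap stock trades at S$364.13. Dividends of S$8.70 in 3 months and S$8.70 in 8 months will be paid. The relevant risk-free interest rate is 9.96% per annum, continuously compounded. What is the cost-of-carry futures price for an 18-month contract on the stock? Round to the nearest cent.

S$403.50

PV(dividends) I = 8.70·e^(−0.0996·3/12) + 8.70·e^(−0.0996·8/12)
I = 8.4860 + 8.1411 = 16.6271
F = (S − I)·e^(rT) = (364.13 − 16.6271) · e^(0.0996·18/12)
= 347.5029 · e^0.149400 = 347.5029 × 1.161137 = S$403.50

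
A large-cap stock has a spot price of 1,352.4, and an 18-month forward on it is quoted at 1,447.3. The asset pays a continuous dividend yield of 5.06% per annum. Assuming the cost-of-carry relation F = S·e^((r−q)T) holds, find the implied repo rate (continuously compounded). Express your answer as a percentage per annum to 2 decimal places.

9.58%

From F = S·e^((r−q)T): (r − q) = ln(F/S)/T
ln(1447.3/1352.4) = ln(1.070172) = 0.067819
(r − q) = 0.067819 / (18/12) = 0.045213
r = ln(F/S)/T + q = 0.045213 + 0.0506 = 0.095813
r = 9.58%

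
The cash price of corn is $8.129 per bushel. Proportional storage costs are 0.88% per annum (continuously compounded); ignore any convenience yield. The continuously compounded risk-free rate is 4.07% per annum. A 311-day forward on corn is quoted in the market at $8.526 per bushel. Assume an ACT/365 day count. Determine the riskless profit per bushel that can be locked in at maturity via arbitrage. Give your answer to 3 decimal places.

Fair forward: F* = S·e^(carry·T), with carry = (r + u) = 0.0407 + 0.0088 = 0.0495
F* = 8.129 · e^(0.0495 × 311/365) = 8.129 · e^0.042177 = 8.129 × 1.043079 = $8.4792
Market $8.526 > fair $8.4792: forward overpriced → cash-and-carry (buy spot, short the forward).
At maturity, profit = |F_mkt − F*| = |8.526 − 8.4792| = $0.047 per bushel

$0.047 per bushel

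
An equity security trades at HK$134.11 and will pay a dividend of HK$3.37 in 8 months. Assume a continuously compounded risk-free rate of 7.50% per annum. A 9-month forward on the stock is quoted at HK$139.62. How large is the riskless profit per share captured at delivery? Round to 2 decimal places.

HK$1.14 per share

PV(dividends) I = 3.37·e^(−0.0750·8/12) = 3.2056
Fair forward F* = (S − I)·e^(rT) = (134.11 − 3.2056)·e^0.056250 = 130.9044 × 1.057862 = 138.4788
Market HK$139.62 > fair 138.4788: forward overpriced → cash-and-carry (borrow at r, buy the stock and collect the dividends, short the forward).
Profit at T = |F_mkt − F*| = |139.62 − 138.4788| = HK$1.14 per share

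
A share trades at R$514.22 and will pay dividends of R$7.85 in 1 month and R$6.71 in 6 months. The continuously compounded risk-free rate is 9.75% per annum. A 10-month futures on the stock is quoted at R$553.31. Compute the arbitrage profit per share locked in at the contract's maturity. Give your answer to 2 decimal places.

R$10.94 per share

PV(dividends) I = 7.85·e^(−0.0975·1/12) + 6.71·e^(−0.0975·6/12) = 14.1772
Fair futures F* = (S − I)·e^(rT) = (514.22 − 14.1772)·e^0.081250 = 500.0428 × 1.084642 = 542.3674
Market R$553.31 > fair 542.3674: forward overpriced → cash-and-carry (borrow at r, buy the stock and collect the dividends, short the forward).
Profit at T = |F_mkt − F*| = |553.31 − 542.3674| = R$10.94 per share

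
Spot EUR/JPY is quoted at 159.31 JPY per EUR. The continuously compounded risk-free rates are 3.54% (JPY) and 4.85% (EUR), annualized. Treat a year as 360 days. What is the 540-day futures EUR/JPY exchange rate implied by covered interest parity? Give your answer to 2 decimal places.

156.21

F = S·e^((r_JPY − r_EUR)T) = 159.31 · e^((0.0354 − 0.0485) × 540/360)
= 159.31 · e^-0.019650 = 159.31 × 0.980542
F = 156.21 JPY per EUR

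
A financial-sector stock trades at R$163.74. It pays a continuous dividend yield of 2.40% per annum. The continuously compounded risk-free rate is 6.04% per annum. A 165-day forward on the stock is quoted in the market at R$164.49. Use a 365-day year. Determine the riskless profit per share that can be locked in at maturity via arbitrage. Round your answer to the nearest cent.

Fair forward: F* = S·e^(carry·T), with carry = (r − q) = 0.0604 − 0.0240 = 0.0364
F* = 163.74 · e^(0.0364 × 165/365) = 163.74 · e^0.016455 = 163.74 × 1.016591 = R$166.4566
Market R$164.49 < fair R$166.4566: forward underpriced → reverse cash-and-carry (short spot, go long the forward).
At maturity, profit = |F_mkt − F*| = |164.49 − 166.4566| = R$1.97 per share

R$1.97 per share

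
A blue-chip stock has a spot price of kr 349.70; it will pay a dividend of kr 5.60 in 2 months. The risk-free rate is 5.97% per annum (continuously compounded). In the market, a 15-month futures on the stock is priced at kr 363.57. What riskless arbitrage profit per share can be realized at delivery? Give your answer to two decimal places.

kr 7.25 per share

PV(dividends) I = 5.60·e^(−0.0597·2/12) = 5.5446
Fair futures F* = (S − I)·e^(rT) = (349.70 − 5.5446)·e^0.074625 = 344.1554 × 1.077480 = 370.8206
Market kr 363.57 < fair 370.8206: forward underpriced → reverse cash-and-carry (short the stock, invest proceeds at r, pay the dividends, go long the forward).
Profit at T = |F_mkt − F*| = |363.57 − 370.8206| = kr 7.25 per share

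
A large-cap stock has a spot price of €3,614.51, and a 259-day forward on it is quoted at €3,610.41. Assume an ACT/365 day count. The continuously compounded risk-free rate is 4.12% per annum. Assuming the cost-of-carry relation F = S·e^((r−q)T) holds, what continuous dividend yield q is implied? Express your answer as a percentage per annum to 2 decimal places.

From F = S·e^((r−q)T): (r − q) = ln(F/S)/T
ln(3610.41/3614.51) = ln(0.998866) = -0.001135
(r − q) = -0.001135 / (259/365) = -0.001600
q = r − ln(F/S)/T = 0.0412 + 0.001600 = 0.042800
q = 4.28%

4.28%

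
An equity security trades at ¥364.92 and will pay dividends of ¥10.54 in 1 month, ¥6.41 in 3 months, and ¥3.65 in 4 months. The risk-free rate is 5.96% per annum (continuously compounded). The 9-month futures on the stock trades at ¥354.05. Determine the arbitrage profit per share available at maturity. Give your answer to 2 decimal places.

¥6.24 per share

PV(dividends) I = 10.54·e^(−0.0596·1/12) + 6.41·e^(−0.0596·3/12) + 3.65·e^(−0.0596·4/12) = 20.3812
Fair futures F* = (S − I)·e^(rT) = (364.92 − 20.3812)·e^0.044700 = 344.5388 × 1.045714 = 360.2890
Market ¥354.05 < fair 360.2890: forward underpriced → reverse cash-and-carry (short the stock, invest proceeds at r, pay the dividends, go long the forward).
Profit at T = |F_mkt − F*| = |354.05 − 360.2890| = ¥6.24 per share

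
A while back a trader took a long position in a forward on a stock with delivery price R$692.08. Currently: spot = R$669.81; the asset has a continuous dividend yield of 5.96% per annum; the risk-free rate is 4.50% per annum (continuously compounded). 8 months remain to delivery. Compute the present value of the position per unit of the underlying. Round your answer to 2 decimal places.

-R$27.91

Current fair forward for the remaining 8 months: F = S·e^((r − q)·T), (r − q) = 0.0450 − 0.0596 = -0.0146
F = 669.81 · e^(-0.0146 × 8/12) = 669.81 × 0.990314 = 663.3222
Value of long forward = (F − K)·e^(−rT) = (663.3222 − 692.08) · e^(−0.0450·8/12)
= -28.7578 × 0.970446 = -27.91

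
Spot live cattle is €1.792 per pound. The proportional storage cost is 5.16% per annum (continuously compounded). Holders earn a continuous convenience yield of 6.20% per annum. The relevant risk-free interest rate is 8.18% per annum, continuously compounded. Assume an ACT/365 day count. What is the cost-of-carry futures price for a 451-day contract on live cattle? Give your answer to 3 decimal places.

€1.957 per pound

Net carry = r + u − y = 0.0818 + 0.0516 − 0.0620 = 0.0714
F = S·e^((r+u−y)T) = 1.792 · e^(0.0714 × 451/365) = 1.792 · e^0.088223
= 1.792 × 1.092232 = €1.957 per pound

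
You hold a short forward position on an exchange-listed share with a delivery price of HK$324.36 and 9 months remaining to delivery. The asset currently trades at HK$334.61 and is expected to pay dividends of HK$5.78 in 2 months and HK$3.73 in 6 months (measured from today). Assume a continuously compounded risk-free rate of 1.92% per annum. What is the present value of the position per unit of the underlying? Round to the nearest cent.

PV(remaining dividends) I = 5.78·e^(−0.0192·2/12) + 3.73·e^(−0.0192·6/12) = 9.4559
Current forward F = (S − I)·e^(rT) = (334.61 − 9.4559)·e^(0.0192·9/12) = 325.1541 × 1.014504 = 329.8701
Value (long) = (F − K)·e^(−rT) = (329.8701 − 324.36) × 0.985703 = 5.4313
Short position value = −(long value) = -HK$5.43

-HK$5.43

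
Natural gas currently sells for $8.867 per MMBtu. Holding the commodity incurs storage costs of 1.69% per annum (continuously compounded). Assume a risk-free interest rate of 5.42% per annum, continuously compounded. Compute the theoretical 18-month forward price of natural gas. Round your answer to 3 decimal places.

$9.865 per MMBtu

Net carry = r + u − y = 0.0542 + 0.0169 − 0.0000 = 0.0711
F = S·e^((r+u−y)T) = 8.867 · e^(0.0711 × 18/12) = 8.867 · e^0.106650
= 8.867 × 1.112545 = $9.865 per MMBtu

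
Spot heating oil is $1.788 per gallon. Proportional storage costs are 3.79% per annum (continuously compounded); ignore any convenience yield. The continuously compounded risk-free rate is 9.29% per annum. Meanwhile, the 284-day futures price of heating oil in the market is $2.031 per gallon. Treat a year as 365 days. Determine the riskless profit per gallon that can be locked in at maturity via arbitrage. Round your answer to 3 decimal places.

Fair futures: F* = S·e^(carry·T), with carry = (r + u) = 0.0929 + 0.0379 = 0.1308
F* = 1.788 · e^(0.1308 × 284/365) = 1.788 · e^0.101773 = 1.788 × 1.107132 = $1.9796
Market $2.031 > fair $1.9796: forward overpriced → cash-and-carry (buy spot, short the forward).
At maturity, profit = |F_mkt − F*| = |2.031 − 1.9796| = $0.051 per gallon

$0.051 per gallon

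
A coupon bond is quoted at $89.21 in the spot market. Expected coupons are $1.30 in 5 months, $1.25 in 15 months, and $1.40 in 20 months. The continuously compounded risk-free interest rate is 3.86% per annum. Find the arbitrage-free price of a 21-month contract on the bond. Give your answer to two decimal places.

$91.40

PV(coupons) I = 1.30·e^(−0.0386·5/12) + 1.25·e^(−0.0386·15/12) + 1.40·e^(−0.0386·20/12)
I = 1.2793 + 1.1911 + 1.3128 = 3.7832
F = (S − I)·e^(rT) = (89.21 − 3.7832) · e^(0.0386·21/12)
= 85.4268 · e^0.067550 = 85.4268 × 1.069884 = $91.40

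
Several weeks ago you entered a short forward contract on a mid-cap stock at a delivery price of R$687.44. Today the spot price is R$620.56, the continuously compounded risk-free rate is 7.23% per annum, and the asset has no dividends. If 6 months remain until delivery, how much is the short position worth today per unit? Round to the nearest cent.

Current fair forward for the remaining 6 months: F = S·e^(r·T), r = 0.0723
F = 620.56 · e^(0.0723 × 6/12) = 620.56 × 1.036811 = 643.4034
Value of long forward = (F − K)·e^(−rT) = (643.4034 − 687.44) · e^(−0.0723·6/12)
= -44.0366 × 0.964496 = -42.47
Short position value = −(long value) = R$42.47

R$42.47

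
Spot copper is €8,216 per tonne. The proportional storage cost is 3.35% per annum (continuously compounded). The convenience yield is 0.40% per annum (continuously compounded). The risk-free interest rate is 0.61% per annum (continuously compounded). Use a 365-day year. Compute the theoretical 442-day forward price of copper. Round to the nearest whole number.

€8,578 per tonne

Net carry = r + u − y = 0.0061 + 0.0335 − 0.0040 = 0.0356
F = S·e^((r+u−y)T) = 8216 · e^(0.0356 × 442/365) = 8216 · e^0.043110
= 8216 × 1.044053 = €8,578 per tonne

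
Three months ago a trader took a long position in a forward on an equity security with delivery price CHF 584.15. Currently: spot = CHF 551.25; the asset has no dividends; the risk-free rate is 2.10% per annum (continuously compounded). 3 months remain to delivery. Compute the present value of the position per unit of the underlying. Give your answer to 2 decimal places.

Current fair forward for the remaining 3 months: F = S·e^(r·T), r = 0.0210
F = 551.25 · e^(0.0210 × 3/12) = 551.25 × 1.005264 = 554.1518
Value of long forward = (F − K)·e^(−rT) = (554.1518 − 584.15) · e^(−0.0210·3/12)
= -29.9982 × 0.994764 = -29.84

-CHF 29.84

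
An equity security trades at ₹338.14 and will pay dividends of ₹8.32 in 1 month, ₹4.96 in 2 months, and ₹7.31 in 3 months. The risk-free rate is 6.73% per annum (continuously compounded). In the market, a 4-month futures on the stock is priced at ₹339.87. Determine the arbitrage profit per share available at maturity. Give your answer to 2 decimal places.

PV(dividends) I = 8.32·e^(−0.0673·1/12) + 4.96·e^(−0.0673·2/12) + 7.31·e^(−0.0673·3/12) = 20.3662
Fair futures F* = (S − I)·e^(rT) = (338.14 − 20.3662)·e^0.022433 = 317.7738 × 1.022687 = 324.9831
Market ₹339.87 > fair 324.9831: forward overpriced → cash-and-carry (borrow at r, buy the stock and collect the dividends, short the forward).
Profit at T = |F_mkt − F*| = |339.87 − 324.9831| = ₹14.89 per share

₹14.89 per share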